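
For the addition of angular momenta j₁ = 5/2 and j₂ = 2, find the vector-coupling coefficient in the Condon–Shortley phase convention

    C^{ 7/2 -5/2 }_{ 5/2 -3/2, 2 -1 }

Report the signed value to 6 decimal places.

-0.125988

j₁+j₂−J=1  J+j₁−j₂=4  J−j₁+j₂=3  j₁+j₂+J+1=9
(j₁±m₁, j₂±m₂, J±M) = (1,4,1,3,1,6)
P² = 2304/7
sum k=0..1:
  [0] +1/48 = 1/48
  [1] −1/36 = -1/36
S = -1/144
C² = P²·S² = 1/63 ; C = -0.125988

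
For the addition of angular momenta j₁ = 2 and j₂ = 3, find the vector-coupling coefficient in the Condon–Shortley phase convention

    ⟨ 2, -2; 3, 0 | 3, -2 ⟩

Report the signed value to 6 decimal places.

√[7·2!2!4!/9! · 0!4!3!3!1!5!] = √(192)
  +(−1)^2/∏(2,0,2,1,0,3)! = 1/24  (running 1/24)
⟨..|..⟩ = √(192)·(1/24) = +0.577350

+0.577350  (= +√(1/3))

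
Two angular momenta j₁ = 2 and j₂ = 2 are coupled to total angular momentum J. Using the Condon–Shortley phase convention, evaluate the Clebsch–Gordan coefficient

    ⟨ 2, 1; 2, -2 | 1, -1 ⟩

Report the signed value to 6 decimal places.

triangle: 3!×1!×1!/6! = 6/720
(j±m)!: 3!×1!×0!×4!×0!×2! = 288
prefactor² = (2J+1)×Δ×N² = 36/5
  k=0: +1/(0!×3!×1!×0!×0!×1!) = 1/6
Σ = 1/6  ⇒  CG² = 36/5×1/6² = 1/5
CG = +√(1/5) = +0.447214

+0.447214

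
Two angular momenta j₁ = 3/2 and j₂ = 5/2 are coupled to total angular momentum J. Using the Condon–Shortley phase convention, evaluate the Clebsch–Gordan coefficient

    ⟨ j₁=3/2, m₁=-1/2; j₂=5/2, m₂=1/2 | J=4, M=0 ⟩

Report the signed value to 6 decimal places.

+0.654654  (= +√(3/7))

triangle: 0!·3!·5!/9! = 720/362880
(j±m)!: 1!·2!·3!·2!·4!·4! = 13824
prefactor² = (2J+1)·Δ·N² = 1728/7
  k=0: +1/(0!·0!·2!·3!·1!·2!) = 1/24
Σ = 1/24  ⇒  CG² = 1728/7·1/24² = 3/7
CG = +√(3/7) = +0.654654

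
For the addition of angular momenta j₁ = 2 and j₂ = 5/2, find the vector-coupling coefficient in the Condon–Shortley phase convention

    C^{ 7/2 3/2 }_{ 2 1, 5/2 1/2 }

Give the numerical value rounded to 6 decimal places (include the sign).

+0.308607

j₁+j₂−J=1  J+j₁−j₂=3  J−j₁+j₂=4  j₁+j₂+J+1=9
(j₁±m₁, j₂±m₂, J±M) = (3,1,3,2,5,2)
P² = 384/7
sum k=0..1:
  [0] +1/12 = 1/12
  [1] −1/24 = -1/24
S = 1/24
C² = P²·S² = 2/21 ; C = +0.308607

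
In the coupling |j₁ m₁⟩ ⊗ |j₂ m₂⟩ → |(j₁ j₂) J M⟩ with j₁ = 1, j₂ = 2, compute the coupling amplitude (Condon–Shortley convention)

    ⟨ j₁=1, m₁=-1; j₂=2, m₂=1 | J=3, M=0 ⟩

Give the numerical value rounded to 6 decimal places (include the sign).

√[7·0!2!4!/7! · 0!2!3!1!3!3!] = √(144/5)
  +(−1)^0/∏(0,0,2,3,0,1)! = 1/12  (running 1/12)
⟨..|..⟩ = √(144/5)·(1/12) = +0.447214

+√(1/5) = +0.447214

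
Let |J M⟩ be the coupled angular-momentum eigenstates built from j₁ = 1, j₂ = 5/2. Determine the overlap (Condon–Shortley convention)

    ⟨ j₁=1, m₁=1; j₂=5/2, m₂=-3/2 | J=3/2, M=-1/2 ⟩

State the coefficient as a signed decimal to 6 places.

j₁+j₂−J=2  J+j₁−j₂=0  J−j₁+j₂=3  j₁+j₂+J+1=6
(j₁±m₁, j₂±m₂, J±M) = (2,0,1,4,1,2)
P² = 32/5
sum k=0..0:
  [0] +1/4 = 1/4
S = 1/4
C² = P²·S² = 2/5 ; C = +0.632456

+√(2/5) ≈ +0.632456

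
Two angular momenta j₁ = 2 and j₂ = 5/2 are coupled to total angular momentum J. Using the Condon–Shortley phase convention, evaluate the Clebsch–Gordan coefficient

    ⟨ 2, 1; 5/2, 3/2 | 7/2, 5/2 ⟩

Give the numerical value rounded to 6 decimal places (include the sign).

-0.125988

j₁+j₂−J=1  J+j₁−j₂=3  J−j₁+j₂=4  j₁+j₂+J+1=9
(j₁±m₁, j₂±m₂, J±M) = (3,1,4,1,6,1)
P² = 2304/7
sum k=0..1:
  [0] +1/48 = 1/48
  [1] −1/36 = -1/36
S = -1/144
C² = P²·S² = 1/63 ; C = -0.125988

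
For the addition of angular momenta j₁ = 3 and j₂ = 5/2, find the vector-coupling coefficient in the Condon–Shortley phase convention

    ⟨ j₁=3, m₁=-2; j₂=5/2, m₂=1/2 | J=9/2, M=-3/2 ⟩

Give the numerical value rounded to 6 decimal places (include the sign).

√[10·1!5!4!/11! · 1!5!3!2!3!6!] = √(345600/77)
  +(−1)^0/∏(0,1,5,3,0,1)! = 1/720  (running 1/720)
  +(−1)^1/∏(1,0,4,2,1,2)! = -1/96  (running -13/1440)
⟨..|..⟩ = √(345600/77)·(-13/1440) = -0.604815

−√(169/462) = -0.604815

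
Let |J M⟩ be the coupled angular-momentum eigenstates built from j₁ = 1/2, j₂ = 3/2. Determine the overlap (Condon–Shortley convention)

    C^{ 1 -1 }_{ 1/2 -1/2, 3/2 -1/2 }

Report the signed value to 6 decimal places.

-0.500000

√[3·1!0!2!/4! · 0!1!1!2!0!2!] = √(1)
  +(−1)^1/∏(1,0,0,0,0,2)! = -1/2  (running -1/2)
⟨..|..⟩ = √(1)·(-1/2) = -0.500000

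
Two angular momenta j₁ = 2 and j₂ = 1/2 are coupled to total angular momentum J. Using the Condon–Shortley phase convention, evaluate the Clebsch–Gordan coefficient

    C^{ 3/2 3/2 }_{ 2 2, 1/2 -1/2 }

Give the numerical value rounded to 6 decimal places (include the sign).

+√(4/5) ≈ +0.894427

√[4·1!3!0!/5! · 4!0!0!1!3!0!] = √(144/5)
  +(−1)^0/∏(0,1,0,0,3,0)! = 1/6  (running 1/6)
⟨..|..⟩ = √(144/5)·(1/6) = +0.894427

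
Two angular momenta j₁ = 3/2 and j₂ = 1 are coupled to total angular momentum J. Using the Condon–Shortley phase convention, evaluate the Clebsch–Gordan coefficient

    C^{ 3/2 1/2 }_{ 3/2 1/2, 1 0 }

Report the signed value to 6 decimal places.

+√(1/15) = +0.258199

triangle: 1!·2!·1!/5! = 2/120
(j±m)!: 2!·1!·1!·1!·2!·1! = 4
prefactor² = (2J+1)·Δ·N² = 4/15
  k=0: +1/(0!·1!·1!·1!·1!·0!) = 1
  k=1: −1/(1!·0!·0!·0!·2!·1!) = -1/2
Σ = 1/2  ⇒  CG² = 4/15·1/2² = 1/15
CG = +√(1/15) = +0.258199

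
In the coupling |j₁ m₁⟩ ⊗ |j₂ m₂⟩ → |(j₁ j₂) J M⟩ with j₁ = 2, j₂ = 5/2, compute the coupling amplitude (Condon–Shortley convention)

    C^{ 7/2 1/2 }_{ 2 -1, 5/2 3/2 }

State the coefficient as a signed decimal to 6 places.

-0.619780

j₁+j₂−J=1  J+j₁−j₂=3  J−j₁+j₂=4  j₁+j₂+J+1=9
(j₁±m₁, j₂±m₂, J±M) = (1,3,4,1,4,3)
P² = 2304/35
sum k=0..1:
  [0] +1/144 = 1/144
  [1] −1/12 = -1/12
S = -11/144
C² = P²·S² = 121/315 ; C = -0.619780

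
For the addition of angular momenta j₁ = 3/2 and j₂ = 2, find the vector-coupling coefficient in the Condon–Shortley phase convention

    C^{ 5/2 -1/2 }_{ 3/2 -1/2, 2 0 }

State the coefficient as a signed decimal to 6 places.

√[6·1!2!3!/7! · 1!2!2!2!2!3!] = √(48/35)
  +(−1)^0/∏(0,1,2,2,0,1)! = 1/4  (running 1/4)
  +(−1)^1/∏(1,0,1,1,1,2)! = -1/2  (running -1/4)
⟨..|..⟩ = √(48/35)·(-1/4) = -0.292770

-0.292770  (= −√(3/35))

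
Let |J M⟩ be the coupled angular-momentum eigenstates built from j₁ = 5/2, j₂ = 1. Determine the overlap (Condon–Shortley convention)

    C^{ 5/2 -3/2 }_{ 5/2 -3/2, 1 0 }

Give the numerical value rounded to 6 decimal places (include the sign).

triangle: 1!·4!·1!/7! = 24/5040
(j±m)!: 1!·4!·1!·1!·1!·4! = 576
prefactor² = (2J+1)·Δ·N² = 576/35
  k=0: +1/(0!·1!·4!·1!·0!·0!) = 1/24
  k=1: −1/(1!·0!·3!·0!·1!·1!) = -1/6
Σ = -1/8  ⇒  CG² = 576/35·(-1/8)² = 9/35
CG = −√(9/35) = -0.507093

-0.507093  (= −√(9/35))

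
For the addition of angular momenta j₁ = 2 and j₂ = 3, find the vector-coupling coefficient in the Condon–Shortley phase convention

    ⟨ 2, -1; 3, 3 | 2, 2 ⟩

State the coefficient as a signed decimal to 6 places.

j₁+j₂−J=3  J+j₁−j₂=1  J−j₁+j₂=3  j₁+j₂+J+1=8
(j₁±m₁, j₂±m₂, J±M) = (1,3,6,0,4,0)
P² = 3240/7
sum k=3..3:
  [3] −1/36 = -1/36
S = -1/36
C² = P²·S² = 5/14 ; C = -0.597614

-0.597614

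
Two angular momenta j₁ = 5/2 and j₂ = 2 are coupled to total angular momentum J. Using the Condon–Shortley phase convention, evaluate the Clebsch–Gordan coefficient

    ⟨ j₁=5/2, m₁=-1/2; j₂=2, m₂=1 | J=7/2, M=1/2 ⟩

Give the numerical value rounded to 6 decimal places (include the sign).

√[8·1!4!3!/9! · 2!3!3!1!4!3!] = √(1152/35)
  +(−1)^0/∏(0,1,3,3,1,0)! = 1/36  (running 1/36)
  +(−1)^1/∏(1,0,2,2,2,1)! = -1/8  (running -7/72)
⟨..|..⟩ = √(1152/35)·(-7/72) = -0.557773

−√(14/45) = -0.557773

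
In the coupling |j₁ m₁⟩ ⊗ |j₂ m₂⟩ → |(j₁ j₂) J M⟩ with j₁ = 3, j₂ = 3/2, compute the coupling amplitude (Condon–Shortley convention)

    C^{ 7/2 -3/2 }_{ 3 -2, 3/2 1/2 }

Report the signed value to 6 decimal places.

√[8·1!5!2!/9! · 1!5!2!1!2!5!] = √(6400/21)
  +(−1)^0/∏(0,1,5,2,0,0)! = 1/240  (running 1/240)
  +(−1)^1/∏(1,0,4,1,1,1)! = -1/24  (running -3/80)
⟨..|..⟩ = √(6400/21)·(-3/80) = -0.654654

−√(3/7) ≈ -0.654654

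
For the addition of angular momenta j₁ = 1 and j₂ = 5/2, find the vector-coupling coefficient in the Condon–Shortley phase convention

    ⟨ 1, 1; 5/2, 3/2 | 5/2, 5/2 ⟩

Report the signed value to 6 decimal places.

triangle: 1!·1!·4!/7! = 24/5040
(j±m)!: 2!·0!·4!·1!·5!·0! = 5760
prefactor² = (2J+1)·Δ·N² = 1152/7
  k=0: +1/(0!·1!·0!·4!·1!·0!) = 1/24
Σ = 1/24  ⇒  CG² = 1152/7·1/24² = 2/7
CG = +√(2/7) = +0.534522

+0.534522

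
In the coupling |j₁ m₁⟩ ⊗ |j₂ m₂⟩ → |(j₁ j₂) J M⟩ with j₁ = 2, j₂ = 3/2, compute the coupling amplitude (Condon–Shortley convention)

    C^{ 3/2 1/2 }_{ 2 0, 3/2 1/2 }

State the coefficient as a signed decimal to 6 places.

-0.447214  (= −√(1/5))

j₁+j₂−J=2  J+j₁−j₂=2  J−j₁+j₂=1  j₁+j₂+J+1=6
(j₁±m₁, j₂±m₂, J±M) = (2,2,2,1,2,1)
P² = 16/45
sum k=1..2:
  [1] −1/1 = -1
  [2] +1/4 = 1/4
S = -3/4
C² = P²·S² = 1/5 ; C = -0.447214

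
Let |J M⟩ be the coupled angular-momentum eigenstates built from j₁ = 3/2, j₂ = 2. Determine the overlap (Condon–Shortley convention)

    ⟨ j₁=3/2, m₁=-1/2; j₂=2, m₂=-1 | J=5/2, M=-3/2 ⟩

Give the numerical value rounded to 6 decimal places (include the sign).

+0.169031  (= +√(1/35))

triangle: 1!×2!×3!/7! = 12/5040
(j±m)!: 1!×2!×1!×3!×1!×4! = 288
prefactor² = (2J+1)×Δ×N² = 144/35
  k=0: +1/(0!×1!×2!×1!×0!×2!) = 1/4
  k=1: −1/(1!×0!×1!×0!×1!×3!) = -1/6
Σ = 1/12  ⇒  CG² = 144/35×1/12² = 1/35
CG = +√(1/35) = +0.169031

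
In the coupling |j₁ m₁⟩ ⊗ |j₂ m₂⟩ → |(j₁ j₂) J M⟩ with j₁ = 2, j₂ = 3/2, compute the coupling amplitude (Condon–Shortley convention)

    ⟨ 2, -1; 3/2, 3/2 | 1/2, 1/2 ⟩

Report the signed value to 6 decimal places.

j₁+j₂−J=3  J+j₁−j₂=1  J−j₁+j₂=0  j₁+j₂+J+1=5
(j₁±m₁, j₂±m₂, J±M) = (1,3,3,0,1,0)
P² = 18/5
sum k=3..3:
  [3] −1/6 = -1/6
S = -1/6
C² = P²·S² = 1/10 ; C = -0.316228

−√(1/10) = -0.316228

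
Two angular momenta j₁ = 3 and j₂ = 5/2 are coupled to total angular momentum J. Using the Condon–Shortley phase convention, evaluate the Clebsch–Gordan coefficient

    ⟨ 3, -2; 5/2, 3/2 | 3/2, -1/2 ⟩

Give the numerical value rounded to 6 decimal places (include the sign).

j₁+j₂−J=4  J+j₁−j₂=2  J−j₁+j₂=1  j₁+j₂+J+1=8
(j₁±m₁, j₂±m₂, J±M) = (1,5,4,1,1,2)
P² = 192/7
sum k=3..4:
  [3] −1/12 = -1/12
  [4] +1/24 = 1/24
S = -1/24
C² = P²·S² = 1/21 ; C = -0.218218

−√(1/21) ≈ -0.218218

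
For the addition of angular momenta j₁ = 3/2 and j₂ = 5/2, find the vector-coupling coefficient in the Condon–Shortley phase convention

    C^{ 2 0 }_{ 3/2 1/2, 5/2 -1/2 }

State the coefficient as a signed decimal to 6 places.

√[5·2!1!3!/7! · 2!1!2!3!2!2!] = √(8/7)
  +(−1)^0/∏(0,2,1,2,0,1)! = 1/4  (running 1/4)
  +(−1)^1/∏(1,1,0,1,1,2)! = -1/2  (running -1/4)
⟨..|..⟩ = √(8/7)·(-1/4) = -0.267261

−√(1/14) ≈ -0.267261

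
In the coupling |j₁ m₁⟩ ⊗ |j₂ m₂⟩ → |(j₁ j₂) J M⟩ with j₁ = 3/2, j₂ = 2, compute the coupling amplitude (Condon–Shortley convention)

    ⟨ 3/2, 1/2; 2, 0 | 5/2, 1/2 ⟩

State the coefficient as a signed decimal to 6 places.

triangle: 1!*2!*3!/7! = 12/5040
(j±m)!: 2!*1!*2!*2!*3!*2! = 96
prefactor² = (2J+1)*Δ*N² = 48/35
  k=0: +1/(0!*1!*1!*2!*1!*1!) = 1/2
  k=1: −1/(1!*0!*0!*1!*2!*2!) = -1/4
Σ = 1/4  ⇒  CG² = 48/35*1/4² = 3/35
CG = +√(3/35) = +0.292770

+0.292770  (= +√(3/35))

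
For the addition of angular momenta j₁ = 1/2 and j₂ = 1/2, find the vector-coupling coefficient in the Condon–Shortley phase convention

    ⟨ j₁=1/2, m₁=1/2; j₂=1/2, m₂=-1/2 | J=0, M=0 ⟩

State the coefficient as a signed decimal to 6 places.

j₁+j₂−J=1  J+j₁−j₂=0  J−j₁+j₂=0  j₁+j₂+J+1=2
(j₁±m₁, j₂±m₂, J±M) = (1,0,0,1,0,0)
P² = 1/2
sum k=0..0:
  [0] +1/1 = 1
S = 1
C² = P²·S² = 1/2 ; C = +0.707107

+0.707107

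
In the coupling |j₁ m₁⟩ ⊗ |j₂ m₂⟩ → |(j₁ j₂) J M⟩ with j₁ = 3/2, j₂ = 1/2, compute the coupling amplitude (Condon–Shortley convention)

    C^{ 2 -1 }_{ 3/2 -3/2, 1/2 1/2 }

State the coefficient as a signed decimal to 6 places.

+√(1/4) = +0.500000

triangle: 0!×3!×1!/5! = 6/120
(j±m)!: 0!×3!×1!×0!×1!×3! = 36
prefactor² = (2J+1)×Δ×N² = 9
  k=0: +1/(0!×0!×3!×1!×0!×0!) = 1/6
Σ = 1/6  ⇒  CG² = 9×1/6² = 1/4
CG = +√(1/4) = +0.500000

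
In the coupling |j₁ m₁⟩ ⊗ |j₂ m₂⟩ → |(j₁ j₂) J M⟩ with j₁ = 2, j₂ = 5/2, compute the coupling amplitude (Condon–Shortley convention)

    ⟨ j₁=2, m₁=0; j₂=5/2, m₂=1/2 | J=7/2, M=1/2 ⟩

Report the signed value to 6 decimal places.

√[8·1!3!4!/9! · 2!2!3!2!4!3!] = √(768/35)
  +(−1)^0/∏(0,1,2,3,1,1)! = 1/12  (running 1/12)
  +(−1)^1/∏(1,0,1,2,2,2)! = -1/8  (running -1/24)
⟨..|..⟩ = √(768/35)·(-1/24) = -0.195180

−√(4/105) ≈ -0.195180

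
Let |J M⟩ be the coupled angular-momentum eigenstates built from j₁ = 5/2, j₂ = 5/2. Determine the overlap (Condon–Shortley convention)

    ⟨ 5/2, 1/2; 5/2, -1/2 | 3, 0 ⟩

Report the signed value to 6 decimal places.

j₁+j₂−J=2  J+j₁−j₂=3  J−j₁+j₂=3  j₁+j₂+J+1=9
(j₁±m₁, j₂±m₂, J±M) = (3,2,2,3,3,3)
P² = 36/5
sum k=0..2:
  [0] +1/8 = 1/8
  [1] −1/4 = -1/4
  [2] +1/72 = 1/72
S = -1/9
C² = P²·S² = 4/45 ; C = -0.298142

−√(4/45) = -0.298142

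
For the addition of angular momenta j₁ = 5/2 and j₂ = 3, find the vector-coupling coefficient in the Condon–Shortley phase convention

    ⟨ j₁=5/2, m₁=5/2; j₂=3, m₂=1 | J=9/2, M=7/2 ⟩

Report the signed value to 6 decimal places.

j₁+j₂−J=1  J+j₁−j₂=4  J−j₁+j₂=5  j₁+j₂+J+1=11
(j₁±m₁, j₂±m₂, J±M) = (5,0,4,2,8,1)
P² = 1843200/11
sum k=0..0:
  [0] +1/576 = 1/576
S = 1/576
C² = P²·S² = 50/99 ; C = +0.710669

+0.710669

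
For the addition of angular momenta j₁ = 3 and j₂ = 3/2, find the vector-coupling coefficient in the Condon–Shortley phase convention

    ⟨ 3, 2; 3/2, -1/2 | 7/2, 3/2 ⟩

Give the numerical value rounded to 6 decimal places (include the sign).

√[8·1!5!2!/9! · 5!1!1!2!5!2!] = √(6400/21)
  +(−1)^0/∏(0,1,1,1,4,1)! = 1/24  (running 1/24)
  +(−1)^1/∏(1,0,0,0,5,2)! = -1/240  (running 3/80)
⟨..|..⟩ = √(6400/21)·(3/80) = +0.654654

+0.654654  (= +√(3/7))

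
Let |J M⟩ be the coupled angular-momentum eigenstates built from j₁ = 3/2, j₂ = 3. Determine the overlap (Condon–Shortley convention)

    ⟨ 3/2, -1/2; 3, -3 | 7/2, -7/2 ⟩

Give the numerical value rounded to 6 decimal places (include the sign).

+√(2/3) ≈ +0.816497

triangle: 1!*2!*5!/9! = 240/362880
(j±m)!: 1!*2!*0!*6!*0!*7! = 7257600
prefactor² = (2J+1)*Δ*N² = 38400
  k=0: +1/(0!*1!*2!*0!*0!*5!) = 1/240
Σ = 1/240  ⇒  CG² = 38400*1/240² = 2/3
CG = +√(2/3) = +0.816497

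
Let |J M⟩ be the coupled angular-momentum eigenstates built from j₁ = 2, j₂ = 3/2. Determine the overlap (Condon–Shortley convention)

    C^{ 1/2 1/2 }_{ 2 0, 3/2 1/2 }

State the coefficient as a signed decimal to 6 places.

triangle: 3!*1!*0!/5! = 6/120
(j±m)!: 2!*2!*2!*1!*1!*0! = 8
prefactor² = (2J+1)*Δ*N² = 4/5
  k=2: +1/(2!*1!*0!*0!*1!*0!) = 1/2
Σ = 1/2  ⇒  CG² = 4/5*1/2² = 1/5
CG = +√(1/5) = +0.447214

+√(1/5) = +0.447214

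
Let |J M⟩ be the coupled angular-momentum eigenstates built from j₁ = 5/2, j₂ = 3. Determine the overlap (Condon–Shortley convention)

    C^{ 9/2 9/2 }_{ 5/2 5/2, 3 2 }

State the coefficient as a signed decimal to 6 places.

+0.674200

triangle: 1!×4!×5!/11! = 2880/39916800
(j±m)!: 5!×0!×5!×1!×9!×0! = 5225472000
prefactor² = (2J+1)×Δ×N² = 41472000/11
  k=0: +1/(0!×1!×0!×5!×4!×0!) = 1/2880
Σ = 1/2880  ⇒  CG² = 41472000/11×1/2880² = 5/11
CG = +√(5/11) = +0.674200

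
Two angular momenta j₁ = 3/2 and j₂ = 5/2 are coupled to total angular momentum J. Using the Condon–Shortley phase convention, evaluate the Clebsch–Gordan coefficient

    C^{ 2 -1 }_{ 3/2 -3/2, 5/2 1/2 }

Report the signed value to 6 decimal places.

+0.566947  (= +√(9/28))

j₁+j₂−J=2  J+j₁−j₂=1  J−j₁+j₂=3  j₁+j₂+J+1=7
(j₁±m₁, j₂±m₂, J±M) = (0,3,3,2,1,3)
P² = 36/7
sum k=2..2:
  [2] +1/4 = 1/4
S = 1/4
C² = P²·S² = 9/28 ; C = +0.566947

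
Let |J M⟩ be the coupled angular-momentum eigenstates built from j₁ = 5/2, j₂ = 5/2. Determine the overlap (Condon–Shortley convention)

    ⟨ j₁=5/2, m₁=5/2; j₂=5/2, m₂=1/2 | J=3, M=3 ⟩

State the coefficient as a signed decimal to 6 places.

triangle: 2!*3!*3!/9! = 72/362880
(j±m)!: 5!*0!*3!*2!*6!*0! = 1036800
prefactor² = (2J+1)*Δ*N² = 1440
  k=0: +1/(0!*2!*0!*3!*3!*0!) = 1/72
Σ = 1/72  ⇒  CG² = 1440*1/72² = 5/18
CG = +√(5/18) = +0.527046

+0.527046  (= +√(5/18))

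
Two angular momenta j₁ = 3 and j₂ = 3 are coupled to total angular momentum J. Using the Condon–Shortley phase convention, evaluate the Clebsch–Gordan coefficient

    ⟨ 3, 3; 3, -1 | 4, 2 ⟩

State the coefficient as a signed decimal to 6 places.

√[9·2!4!4!/11! · 6!0!2!4!6!2!] = √(995328/77)
  +(−1)^0/∏(0,2,0,2,4,2)! = 1/192  (running 1/192)
⟨..|..⟩ = √(995328/77)·(1/192) = +0.592157

+√(27/77) ≈ +0.592157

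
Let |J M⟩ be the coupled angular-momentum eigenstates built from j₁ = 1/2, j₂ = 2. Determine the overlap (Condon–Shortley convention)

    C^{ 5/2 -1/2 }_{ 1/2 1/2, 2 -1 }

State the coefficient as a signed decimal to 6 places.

+√(2/5) = +0.632456

triangle: 0!×1!×4!/6! = 24/720
(j±m)!: 1!×0!×1!×3!×2!×3! = 72
prefactor² = (2J+1)×Δ×N² = 72/5
  k=0: +1/(0!×0!×0!×1!×1!×3!) = 1/6
Σ = 1/6  ⇒  CG² = 72/5×1/6² = 2/5
CG = +√(2/5) = +0.632456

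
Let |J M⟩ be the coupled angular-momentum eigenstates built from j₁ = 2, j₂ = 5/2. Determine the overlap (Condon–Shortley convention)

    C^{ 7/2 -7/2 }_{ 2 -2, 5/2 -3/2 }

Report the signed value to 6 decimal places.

-0.666667

√[8·1!3!4!/9! · 0!4!1!4!0!7!] = √(9216)
  +(−1)^1/∏(1,0,3,0,0,4)! = -1/144  (running -1/144)
⟨..|..⟩ = √(9216)·(-1/144) = -0.666667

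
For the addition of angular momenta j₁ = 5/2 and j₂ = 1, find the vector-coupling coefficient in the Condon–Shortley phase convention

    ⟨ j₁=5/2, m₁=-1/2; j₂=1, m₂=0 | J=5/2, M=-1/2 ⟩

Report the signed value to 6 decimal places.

j₁+j₂−J=1  J+j₁−j₂=4  J−j₁+j₂=1  j₁+j₂+J+1=7
(j₁±m₁, j₂±m₂, J±M) = (2,3,1,1,2,3)
P² = 144/35
sum k=0..1:
  [0] +1/6 = 1/6
  [1] −1/4 = -1/4
S = -1/12
C² = P²·S² = 1/35 ; C = -0.169031

-0.169031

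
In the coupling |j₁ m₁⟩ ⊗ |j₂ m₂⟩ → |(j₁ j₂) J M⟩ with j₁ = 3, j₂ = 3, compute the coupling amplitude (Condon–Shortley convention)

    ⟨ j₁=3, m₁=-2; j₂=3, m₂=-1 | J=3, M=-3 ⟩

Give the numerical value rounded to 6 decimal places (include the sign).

+√(1/3) = +0.577350

√[7·3!3!3!/10! · 1!5!2!4!0!6!] = √(1728)
  +(−1)^2/∏(2,1,3,0,0,3)! = 1/72  (running 1/72)
⟨..|..⟩ = √(1728)·(1/72) = +0.577350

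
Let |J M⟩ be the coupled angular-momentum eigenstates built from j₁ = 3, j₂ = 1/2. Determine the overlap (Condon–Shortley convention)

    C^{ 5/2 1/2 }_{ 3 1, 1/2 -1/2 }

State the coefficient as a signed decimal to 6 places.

+0.755929

√[6·1!5!0!/7! · 4!2!0!1!3!2!] = √(576/7)
  +(−1)^0/∏(0,1,2,0,3,0)! = 1/12  (running 1/12)
⟨..|..⟩ = √(576/7)·(1/12) = +0.755929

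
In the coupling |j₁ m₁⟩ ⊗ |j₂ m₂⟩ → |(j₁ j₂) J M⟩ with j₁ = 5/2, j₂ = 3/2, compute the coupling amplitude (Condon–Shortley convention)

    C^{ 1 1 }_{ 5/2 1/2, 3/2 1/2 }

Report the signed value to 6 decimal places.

+√(3/20) = +0.387298

√[3·3!2!0!/6! · 3!2!2!1!2!0!] = √(12/5)
  +(−1)^2/∏(2,1,0,0,2,0)! = 1/4  (running 1/4)
⟨..|..⟩ = √(12/5)·(1/4) = +0.387298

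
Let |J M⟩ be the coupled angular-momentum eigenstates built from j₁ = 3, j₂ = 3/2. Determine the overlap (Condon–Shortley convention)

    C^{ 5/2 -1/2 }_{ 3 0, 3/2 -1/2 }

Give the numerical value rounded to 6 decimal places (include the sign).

−√(6/35) = -0.414039

triangle: 2!×4!×1!/8! = 48/40320
(j±m)!: 3!×3!×1!×2!×2!×3! = 864
prefactor² = (2J+1)×Δ×N² = 216/35
  k=0: +1/(0!×2!×3!×1!×1!×0!) = 1/12
  k=1: −1/(1!×1!×2!×0!×2!×1!) = -1/4
Σ = -1/6  ⇒  CG² = 216/35×(-1/6)² = 6/35
CG = −√(6/35) = -0.414039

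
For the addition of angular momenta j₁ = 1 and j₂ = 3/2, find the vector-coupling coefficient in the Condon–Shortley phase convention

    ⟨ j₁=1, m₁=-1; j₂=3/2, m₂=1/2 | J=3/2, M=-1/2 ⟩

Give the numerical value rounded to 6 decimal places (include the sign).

√[4·1!1!2!/5! · 0!2!2!1!1!2!] = √(8/15)
  +(−1)^1/∏(1,0,1,1,0,1)! = -1  (running -1)
⟨..|..⟩ = √(8/15)·(-1) = -0.730297

−√(8/15) ≈ -0.730297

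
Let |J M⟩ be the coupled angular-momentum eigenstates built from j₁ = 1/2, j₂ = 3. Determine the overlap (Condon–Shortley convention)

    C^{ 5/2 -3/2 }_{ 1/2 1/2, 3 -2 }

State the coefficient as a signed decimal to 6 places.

j₁+j₂−J=1  J+j₁−j₂=0  J−j₁+j₂=5  j₁+j₂+J+1=7
(j₁±m₁, j₂±m₂, J±M) = (1,0,1,5,1,4)
P² = 2880/7
sum k=0..0:
  [0] +1/24 = 1/24
S = 1/24
C² = P²·S² = 5/7 ; C = +0.845154

+√(5/7) ≈ +0.845154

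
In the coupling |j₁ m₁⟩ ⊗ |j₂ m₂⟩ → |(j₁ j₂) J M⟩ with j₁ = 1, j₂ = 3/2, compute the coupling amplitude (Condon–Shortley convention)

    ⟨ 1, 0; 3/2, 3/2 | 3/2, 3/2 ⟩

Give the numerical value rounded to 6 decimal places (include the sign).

-0.774597

triangle: 1!×1!×2!/5! = 2/120
(j±m)!: 1!×1!×3!×0!×3!×0! = 36
prefactor² = (2J+1)×Δ×N² = 12/5
  k=1: −1/(1!×0!×0!×2!×1!×0!) = -1/2
Σ = -1/2  ⇒  CG² = 12/5×(-1/2)² = 3/5
CG = −√(3/5) = -0.774597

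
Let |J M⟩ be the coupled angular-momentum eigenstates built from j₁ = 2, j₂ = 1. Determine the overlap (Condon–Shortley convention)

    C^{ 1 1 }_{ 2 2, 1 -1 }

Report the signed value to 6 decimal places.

+0.774597

√[3·2!2!0!/5! · 4!0!0!2!2!0!] = √(48/5)
  +(−1)^0/∏(0,2,0,0,2,0)! = 1/4  (running 1/4)
⟨..|..⟩ = √(48/5)·(1/4) = +0.774597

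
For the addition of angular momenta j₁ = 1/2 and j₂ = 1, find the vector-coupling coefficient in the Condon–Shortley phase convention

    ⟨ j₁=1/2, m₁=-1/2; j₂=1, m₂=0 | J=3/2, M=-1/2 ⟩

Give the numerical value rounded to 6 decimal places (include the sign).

j₁+j₂−J=0  J+j₁−j₂=1  J−j₁+j₂=2  j₁+j₂+J+1=4
(j₁±m₁, j₂±m₂, J±M) = (0,1,1,1,1,2)
P² = 2/3
sum k=0..0:
  [0] +1/1 = 1
S = 1
C² = P²·S² = 2/3 ; C = +0.816497

+0.816497  (= +√(2/3))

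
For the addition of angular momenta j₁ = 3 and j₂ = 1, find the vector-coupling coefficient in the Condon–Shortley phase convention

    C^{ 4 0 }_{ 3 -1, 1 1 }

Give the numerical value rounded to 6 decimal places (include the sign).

+0.462910

√[9·0!6!2!/9! · 2!4!2!0!4!4!] = √(13824/7)
  +(−1)^0/∏(0,0,4,2,2,0)! = 1/96  (running 1/96)
⟨..|..⟩ = √(13824/7)·(1/96) = +0.462910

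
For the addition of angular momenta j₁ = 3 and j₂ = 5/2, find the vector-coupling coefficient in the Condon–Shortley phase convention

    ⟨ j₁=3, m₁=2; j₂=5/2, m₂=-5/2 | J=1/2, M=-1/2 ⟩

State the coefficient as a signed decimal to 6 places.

√[2·5!1!0!/7! · 5!1!0!5!0!1!] = √(4800/7)
  +(−1)^0/∏(0,5,1,0,0,0)! = 1/120  (running 1/120)
⟨..|..⟩ = √(4800/7)·(1/120) = +0.218218

+√(1/21) = +0.218218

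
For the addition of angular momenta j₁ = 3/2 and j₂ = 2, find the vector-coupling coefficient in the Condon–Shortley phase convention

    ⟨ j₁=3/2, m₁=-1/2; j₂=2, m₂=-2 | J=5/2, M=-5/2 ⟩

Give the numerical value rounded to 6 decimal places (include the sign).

+√(4/7) ≈ +0.755929

triangle: 1!*2!*3!/7! = 12/5040
(j±m)!: 1!*2!*0!*4!*0!*5! = 5760
prefactor² = (2J+1)*Δ*N² = 576/7
  k=0: +1/(0!*1!*2!*0!*0!*3!) = 1/12
Σ = 1/12  ⇒  CG² = 576/7*1/12² = 4/7
CG = +√(4/7) = +0.755929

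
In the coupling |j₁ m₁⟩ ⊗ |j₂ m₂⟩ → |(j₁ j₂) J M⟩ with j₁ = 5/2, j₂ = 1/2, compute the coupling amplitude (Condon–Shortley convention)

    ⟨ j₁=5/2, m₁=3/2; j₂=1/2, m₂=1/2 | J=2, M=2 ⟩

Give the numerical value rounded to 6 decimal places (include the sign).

−√(1/6) ≈ -0.408248

triangle: 1!·4!·0!/6! = 24/720
(j±m)!: 4!·1!·1!·0!·4!·0! = 576
prefactor² = (2J+1)·Δ·N² = 96
  k=1: −1/(1!·0!·0!·0!·4!·0!) = -1/24
Σ = -1/24  ⇒  CG² = 96·(-1/24)² = 1/6
CG = −√(1/6) = -0.408248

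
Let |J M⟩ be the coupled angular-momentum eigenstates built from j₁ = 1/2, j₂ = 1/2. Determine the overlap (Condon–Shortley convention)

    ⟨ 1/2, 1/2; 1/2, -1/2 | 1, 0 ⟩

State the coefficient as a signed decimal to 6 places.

+√(1/2) ≈ +0.707107

triangle: 0!×1!×1!/3! = 1/6
(j±m)!: 1!×0!×0!×1!×1!×1! = 1
prefactor² = (2J+1)×Δ×N² = 1/2
  k=0: +1/(0!×0!×0!×0!×1!×1!) = 1
Σ = 1  ⇒  CG² = 1/2×1² = 1/2
CG = +√(1/2) = +0.707107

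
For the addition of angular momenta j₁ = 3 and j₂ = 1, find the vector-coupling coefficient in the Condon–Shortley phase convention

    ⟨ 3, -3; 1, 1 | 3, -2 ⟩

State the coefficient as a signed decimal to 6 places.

triangle: 1!×5!×1!/8! = 120/40320
(j±m)!: 0!×6!×2!×0!×1!×5! = 172800
prefactor² = (2J+1)×Δ×N² = 3600
  k=1: −1/(1!×0!×5!×1!×0!×0!) = -1/120
Σ = -1/120  ⇒  CG² = 3600×(-1/120)² = 1/4
CG = −√(1/4) = -0.500000

-0.500000  (= −√(1/4))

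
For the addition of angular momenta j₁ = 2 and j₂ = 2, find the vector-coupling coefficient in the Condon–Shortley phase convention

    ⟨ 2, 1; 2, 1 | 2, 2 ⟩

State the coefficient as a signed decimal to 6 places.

triangle: 2!*2!*2!/7! = 8/5040
(j±m)!: 3!*1!*3!*1!*4!*0! = 864
prefactor² = (2J+1)*Δ*N² = 48/7
  k=1: −1/(1!*1!*0!*2!*2!*0!) = -1/4
Σ = -1/4  ⇒  CG² = 48/7*(-1/4)² = 3/7
CG = −√(3/7) = -0.654654

-0.654654  (= −√(3/7))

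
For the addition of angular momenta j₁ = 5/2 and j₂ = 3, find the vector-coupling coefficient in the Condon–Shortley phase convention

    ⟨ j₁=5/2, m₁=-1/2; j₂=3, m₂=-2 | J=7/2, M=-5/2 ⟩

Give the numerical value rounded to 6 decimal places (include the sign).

√[8·2!3!4!/10! · 2!3!1!5!1!6!] = √(4608/7)
  +(−1)^0/∏(0,2,3,1,0,3)! = 1/72  (running 1/72)
  +(−1)^1/∏(1,1,2,0,1,4)! = -1/48  (running -1/144)
⟨..|..⟩ = √(4608/7)·(-1/144) = -0.178174

-0.178174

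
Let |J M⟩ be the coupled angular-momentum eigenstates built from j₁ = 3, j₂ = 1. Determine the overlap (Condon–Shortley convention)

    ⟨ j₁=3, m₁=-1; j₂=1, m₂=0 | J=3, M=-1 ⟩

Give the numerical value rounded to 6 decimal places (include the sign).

−√(1/12) ≈ -0.288675

j₁+j₂−J=1  J+j₁−j₂=5  J−j₁+j₂=1  j₁+j₂+J+1=8
(j₁±m₁, j₂±m₂, J±M) = (2,4,1,1,2,4)
P² = 48
sum k=0..1:
  [0] +1/24 = 1/24
  [1] −1/12 = -1/12
S = -1/24
C² = P²·S² = 1/12 ; C = -0.288675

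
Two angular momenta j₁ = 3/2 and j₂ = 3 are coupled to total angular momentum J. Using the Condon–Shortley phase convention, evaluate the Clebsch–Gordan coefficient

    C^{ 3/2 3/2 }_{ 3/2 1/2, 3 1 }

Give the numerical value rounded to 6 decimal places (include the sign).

−√(4/35) ≈ -0.338062

j₁+j₂−J=3  J+j₁−j₂=0  J−j₁+j₂=3  j₁+j₂+J+1=7
(j₁±m₁, j₂±m₂, J±M) = (2,1,4,2,3,0)
P² = 576/35
sum k=1..1:
  [1] −1/12 = -1/12
S = -1/12
C² = P²·S² = 4/35 ; C = -0.338062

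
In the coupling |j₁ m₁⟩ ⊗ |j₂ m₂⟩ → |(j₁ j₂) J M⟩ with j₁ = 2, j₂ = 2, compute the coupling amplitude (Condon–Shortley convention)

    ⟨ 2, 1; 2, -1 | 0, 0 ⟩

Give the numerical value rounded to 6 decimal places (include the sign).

-0.447214  (= −√(1/5))

√[1·4!0!0!/5! · 3!1!1!3!0!0!] = √(36/5)
  +(−1)^1/∏(1,3,0,0,0,0)! = -1/6  (running -1/6)
⟨..|..⟩ = √(36/5)·(-1/6) = -0.447214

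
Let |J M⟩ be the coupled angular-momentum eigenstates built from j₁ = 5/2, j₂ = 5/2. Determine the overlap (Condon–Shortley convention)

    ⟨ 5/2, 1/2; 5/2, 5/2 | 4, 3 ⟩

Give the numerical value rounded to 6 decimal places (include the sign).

√[9·1!4!4!/10! · 3!2!5!0!7!1!] = √(10368)
  +(−1)^1/∏(1,0,1,4,3,0)! = -1/144  (running -1/144)
⟨..|..⟩ = √(10368)·(-1/144) = -0.707107

−√(1/2) ≈ -0.707107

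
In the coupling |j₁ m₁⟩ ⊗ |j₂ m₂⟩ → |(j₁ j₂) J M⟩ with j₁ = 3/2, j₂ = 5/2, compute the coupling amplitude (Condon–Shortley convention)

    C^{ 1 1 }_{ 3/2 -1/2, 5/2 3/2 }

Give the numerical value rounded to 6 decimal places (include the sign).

+0.547723

triangle: 3!*0!*2!/6! = 12/720
(j±m)!: 1!*2!*4!*1!*2!*0! = 96
prefactor² = (2J+1)*Δ*N² = 24/5
  k=2: +1/(2!*1!*0!*2!*0!*0!) = 1/4
Σ = 1/4  ⇒  CG² = 24/5*1/4² = 3/10
CG = +√(3/10) = +0.547723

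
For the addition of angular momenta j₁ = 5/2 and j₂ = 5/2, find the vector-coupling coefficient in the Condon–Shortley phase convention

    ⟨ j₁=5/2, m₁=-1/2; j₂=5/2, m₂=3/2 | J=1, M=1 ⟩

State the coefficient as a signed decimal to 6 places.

√[3·4!1!1!/7! · 2!3!4!1!2!0!] = √(288/35)
  +(−1)^3/∏(3,1,0,1,1,0)! = -1/6  (running -1/6)
⟨..|..⟩ = √(288/35)·(-1/6) = -0.478091

−√(8/35) ≈ -0.478091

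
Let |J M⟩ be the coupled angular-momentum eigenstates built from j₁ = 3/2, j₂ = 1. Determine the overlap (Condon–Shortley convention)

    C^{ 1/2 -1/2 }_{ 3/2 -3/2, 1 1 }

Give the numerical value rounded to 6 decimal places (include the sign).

j₁+j₂−J=2  J+j₁−j₂=1  J−j₁+j₂=0  j₁+j₂+J+1=4
(j₁±m₁, j₂±m₂, J±M) = (0,3,2,0,0,1)
P² = 2
sum k=2..2:
  [2] +1/2 = 1/2
S = 1/2
C² = P²·S² = 1/2 ; C = +0.707107

+0.707107  (= +√(1/2))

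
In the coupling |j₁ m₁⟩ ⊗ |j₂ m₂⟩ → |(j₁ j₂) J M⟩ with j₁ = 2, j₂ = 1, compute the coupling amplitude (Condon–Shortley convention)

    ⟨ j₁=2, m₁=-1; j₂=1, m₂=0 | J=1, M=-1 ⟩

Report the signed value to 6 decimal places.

triangle: 2!*2!*0!/5! = 4/120
(j±m)!: 1!*3!*1!*1!*0!*2! = 12
prefactor² = (2J+1)*Δ*N² = 6/5
  k=1: −1/(1!*1!*2!*0!*0!*0!) = -1/2
Σ = -1/2  ⇒  CG² = 6/5*(-1/2)² = 3/10
CG = −√(3/10) = -0.547723

−√(3/10) ≈ -0.547723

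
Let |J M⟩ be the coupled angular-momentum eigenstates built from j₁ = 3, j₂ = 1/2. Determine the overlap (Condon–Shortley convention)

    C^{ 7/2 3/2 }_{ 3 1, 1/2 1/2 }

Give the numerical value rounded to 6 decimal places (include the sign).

+√(5/7) = +0.845154

√[8·0!6!1!/8! · 4!2!1!0!5!2!] = √(11520/7)
  +(−1)^0/∏(0,0,2,1,4,0)! = 1/48  (running 1/48)
⟨..|..⟩ = √(11520/7)·(1/48) = +0.845154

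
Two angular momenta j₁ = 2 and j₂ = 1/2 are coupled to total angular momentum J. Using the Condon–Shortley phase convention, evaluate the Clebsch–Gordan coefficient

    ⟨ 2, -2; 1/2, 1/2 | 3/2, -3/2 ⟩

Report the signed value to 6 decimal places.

-0.894427

√[4·1!3!0!/5! · 0!4!1!0!0!3!] = √(144/5)
  +(−1)^1/∏(1,0,3,0,0,0)! = -1/6  (running -1/6)
⟨..|..⟩ = √(144/5)·(-1/6) = -0.894427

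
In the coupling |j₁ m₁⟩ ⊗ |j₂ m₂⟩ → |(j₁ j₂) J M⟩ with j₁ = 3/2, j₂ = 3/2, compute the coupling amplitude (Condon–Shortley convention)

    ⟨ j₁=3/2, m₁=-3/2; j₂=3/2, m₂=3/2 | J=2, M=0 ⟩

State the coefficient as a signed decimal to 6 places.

triangle: 1!×2!×2!/6! = 4/720
(j±m)!: 0!×3!×3!×0!×2!×2! = 144
prefactor² = (2J+1)×Δ×N² = 4
  k=1: −1/(1!×0!×2!×2!×0!×0!) = -1/4
Σ = -1/4  ⇒  CG² = 4×(-1/4)² = 1/4
CG = −√(1/4) = -0.500000

−√(1/4) ≈ -0.500000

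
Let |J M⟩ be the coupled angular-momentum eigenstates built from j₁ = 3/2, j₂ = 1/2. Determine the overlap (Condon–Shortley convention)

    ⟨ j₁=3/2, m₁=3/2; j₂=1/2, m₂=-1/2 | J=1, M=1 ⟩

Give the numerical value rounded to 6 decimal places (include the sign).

j₁+j₂−J=1  J+j₁−j₂=2  J−j₁+j₂=0  j₁+j₂+J+1=4
(j₁±m₁, j₂±m₂, J±M) = (3,0,0,1,2,0)
P² = 3
sum k=0..0:
  [0] +1/2 = 1/2
S = 1/2
C² = P²·S² = 3/4 ; C = +0.866025

+0.866025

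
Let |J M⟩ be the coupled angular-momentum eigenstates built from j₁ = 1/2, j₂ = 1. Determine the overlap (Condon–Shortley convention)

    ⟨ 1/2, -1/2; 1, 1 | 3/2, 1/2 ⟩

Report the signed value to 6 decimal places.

j₁+j₂−J=0  J+j₁−j₂=1  J−j₁+j₂=2  j₁+j₂+J+1=4
(j₁±m₁, j₂±m₂, J±M) = (0,1,2,0,2,1)
P² = 4/3
sum k=0..0:
  [0] +1/2 = 1/2
S = 1/2
C² = P²·S² = 1/3 ; C = +0.577350

+0.577350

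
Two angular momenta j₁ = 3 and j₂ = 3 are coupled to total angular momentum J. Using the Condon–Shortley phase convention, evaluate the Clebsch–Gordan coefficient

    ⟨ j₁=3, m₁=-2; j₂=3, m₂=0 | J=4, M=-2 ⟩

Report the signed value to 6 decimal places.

+√(3/154) = +0.139573

triangle: 2!·4!·4!/11! = 1152/39916800
(j±m)!: 1!·5!·3!·3!·2!·6! = 6220800
prefactor² = (2J+1)·Δ·N² = 124416/77
  k=1: −1/(1!·1!·4!·2!·0!·2!) = -1/96
  k=2: +1/(2!·0!·3!·1!·1!·3!) = 1/72
Σ = 1/288  ⇒  CG² = 124416/77·1/288² = 3/154
CG = +√(3/154) = +0.139573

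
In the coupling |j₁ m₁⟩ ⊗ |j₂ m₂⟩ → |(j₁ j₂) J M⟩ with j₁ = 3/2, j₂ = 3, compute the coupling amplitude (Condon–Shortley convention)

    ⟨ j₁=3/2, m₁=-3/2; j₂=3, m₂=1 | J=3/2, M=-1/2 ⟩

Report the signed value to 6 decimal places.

triangle: 3!×0!×3!/7! = 36/5040
(j±m)!: 0!×3!×4!×2!×1!×2! = 576
prefactor² = (2J+1)×Δ×N² = 576/35
  k=3: −1/(3!×0!×0!×1!×0!×2!) = -1/12
Σ = -1/12  ⇒  CG² = 576/35×(-1/12)² = 4/35
CG = −√(4/35) = -0.338062

-0.338062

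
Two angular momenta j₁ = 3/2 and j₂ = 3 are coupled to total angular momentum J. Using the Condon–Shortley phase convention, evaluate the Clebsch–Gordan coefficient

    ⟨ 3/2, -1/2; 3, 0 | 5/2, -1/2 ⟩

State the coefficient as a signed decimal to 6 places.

−√(6/35) ≈ -0.414039

√[6·2!1!4!/8! · 1!2!3!3!2!3!] = √(216/35)
  +(−1)^1/∏(1,1,1,2,0,2)! = -1/4  (running -1/4)
  +(−1)^2/∏(2,0,0,1,1,3)! = 1/12  (running -1/6)
⟨..|..⟩ = √(216/35)·(-1/6) = -0.414039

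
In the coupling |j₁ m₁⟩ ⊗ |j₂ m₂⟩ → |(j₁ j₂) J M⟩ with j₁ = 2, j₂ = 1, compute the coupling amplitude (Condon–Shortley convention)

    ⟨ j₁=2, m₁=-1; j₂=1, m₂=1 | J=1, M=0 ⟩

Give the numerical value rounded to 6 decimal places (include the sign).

j₁+j₂−J=2  J+j₁−j₂=2  J−j₁+j₂=0  j₁+j₂+J+1=5
(j₁±m₁, j₂±m₂, J±M) = (1,3,2,0,1,1)
P² = 6/5
sum k=2..2:
  [2] +1/2 = 1/2
S = 1/2
C² = P²·S² = 3/10 ; C = +0.547723

+√(3/10) = +0.547723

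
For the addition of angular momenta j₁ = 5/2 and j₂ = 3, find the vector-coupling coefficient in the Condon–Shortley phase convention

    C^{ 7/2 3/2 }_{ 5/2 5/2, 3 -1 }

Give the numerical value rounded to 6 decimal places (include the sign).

triangle: 2!·3!·4!/10! = 288/3628800
(j±m)!: 5!·0!·2!·4!·5!·2! = 1382400
prefactor² = (2J+1)·Δ·N² = 6144/7
  k=0: +1/(0!·2!·0!·2!·3!·2!) = 1/48
Σ = 1/48  ⇒  CG² = 6144/7·1/48² = 8/21
CG = +√(8/21) = +0.617213

+0.617213  (= +√(8/21))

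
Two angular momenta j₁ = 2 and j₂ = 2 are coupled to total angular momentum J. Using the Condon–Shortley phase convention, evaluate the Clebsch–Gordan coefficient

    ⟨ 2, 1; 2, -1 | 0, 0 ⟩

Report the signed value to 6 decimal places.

√[1·4!0!0!/5! · 3!1!1!3!0!0!] = √(36/5)
  +(−1)^1/∏(1,3,0,0,0,0)! = -1/6  (running -1/6)
⟨..|..⟩ = √(36/5)·(-1/6) = -0.447214

−√(1/5) ≈ -0.447214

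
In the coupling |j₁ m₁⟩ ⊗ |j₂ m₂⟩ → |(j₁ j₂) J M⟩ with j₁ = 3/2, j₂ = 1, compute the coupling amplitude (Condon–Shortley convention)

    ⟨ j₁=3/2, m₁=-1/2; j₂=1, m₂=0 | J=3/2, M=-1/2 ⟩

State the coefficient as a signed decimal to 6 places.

-0.258199  (= −√(1/15))

√[4·1!2!1!/5! · 1!2!1!1!1!2!] = √(4/15)
  +(−1)^0/∏(0,1,2,1,0,0)! = 1/2  (running 1/2)
  +(−1)^1/∏(1,0,1,0,1,1)! = -1  (running -1/2)
⟨..|..⟩ = √(4/15)·(-1/2) = -0.258199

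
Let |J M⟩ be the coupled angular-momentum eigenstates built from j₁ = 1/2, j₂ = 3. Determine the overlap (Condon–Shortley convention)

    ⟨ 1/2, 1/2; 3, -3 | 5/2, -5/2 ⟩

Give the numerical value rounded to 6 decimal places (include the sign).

+√(6/7) ≈ +0.925820

√[6·1!0!5!/7! · 1!0!0!6!0!5!] = √(86400/7)
  +(−1)^0/∏(0,1,0,0,0,5)! = 1/120  (running 1/120)
⟨..|..⟩ = √(86400/7)·(1/120) = +0.925820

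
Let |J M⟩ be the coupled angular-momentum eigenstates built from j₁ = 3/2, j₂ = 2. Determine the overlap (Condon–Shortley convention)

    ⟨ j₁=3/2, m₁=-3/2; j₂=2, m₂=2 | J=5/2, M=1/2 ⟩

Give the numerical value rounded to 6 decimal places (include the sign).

triangle: 1!×2!×3!/7! = 12/5040
(j±m)!: 0!×3!×4!×0!×3!×2! = 1728
prefactor² = (2J+1)×Δ×N² = 864/35
  k=1: −1/(1!×0!×2!×3!×0!×0!) = -1/12
Σ = -1/12  ⇒  CG² = 864/35×(-1/12)² = 6/35
CG = −√(6/35) = -0.414039

−√(6/35) = -0.414039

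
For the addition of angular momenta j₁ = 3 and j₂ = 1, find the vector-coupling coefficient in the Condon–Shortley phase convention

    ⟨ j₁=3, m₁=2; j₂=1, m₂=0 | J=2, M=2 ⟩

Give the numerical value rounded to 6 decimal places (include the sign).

√[5·2!4!0!/7! · 5!1!1!1!4!0!] = √(960/7)
  +(−1)^1/∏(1,1,0,0,4,0)! = -1/24  (running -1/24)
⟨..|..⟩ = √(960/7)·(-1/24) = -0.487950

−√(5/21) ≈ -0.487950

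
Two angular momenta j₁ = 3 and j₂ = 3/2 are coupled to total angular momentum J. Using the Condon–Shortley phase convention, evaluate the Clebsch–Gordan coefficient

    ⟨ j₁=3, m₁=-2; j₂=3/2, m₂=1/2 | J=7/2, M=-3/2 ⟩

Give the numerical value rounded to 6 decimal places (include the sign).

triangle: 1!·5!·2!/9! = 240/362880
(j±m)!: 1!·5!·2!·1!·2!·5! = 57600
prefactor² = (2J+1)·Δ·N² = 6400/21
  k=0: +1/(0!·1!·5!·2!·0!·0!) = 1/240
  k=1: −1/(1!·0!·4!·1!·1!·1!) = -1/24
Σ = -3/80  ⇒  CG² = 6400/21·(-3/80)² = 3/7
CG = −√(3/7) = -0.654654

-0.654654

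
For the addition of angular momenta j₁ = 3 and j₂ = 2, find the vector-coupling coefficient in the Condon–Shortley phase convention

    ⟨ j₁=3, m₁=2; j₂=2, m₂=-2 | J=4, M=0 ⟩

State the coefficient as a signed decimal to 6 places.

triangle: 1!·5!·3!/10! = 720/3628800
(j±m)!: 5!·1!·0!·4!·4!·4! = 1658880
prefactor² = (2J+1)·Δ·N² = 20736/7
  k=0: +1/(0!·1!·1!·0!·4!·3!) = 1/144
Σ = 1/144  ⇒  CG² = 20736/7·1/144² = 1/7
CG = +√(1/7) = +0.377964

+√(1/7) ≈ +0.377964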